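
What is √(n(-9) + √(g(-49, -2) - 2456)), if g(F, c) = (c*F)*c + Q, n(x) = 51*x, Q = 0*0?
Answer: √(-459 + 2*I*√663) ≈ 1.2 + 21.458*I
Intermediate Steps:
Q = 0
g(F, c) = F*c² (g(F, c) = (c*F)*c + 0 = (F*c)*c + 0 = F*c² + 0 = F*c²)
√(n(-9) + √(g(-49, -2) - 2456)) = √(51*(-9) + √(-49*(-2)² - 2456)) = √(-459 + √(-49*4 - 2456)) = √(-459 + √(-196 - 2456)) = √(-459 + √(-2652)) = √(-459 + 2*I*√663)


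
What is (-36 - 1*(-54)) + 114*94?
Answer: 10734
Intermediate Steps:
(-36 - 1*(-54)) + 114*94 = (-36 + 54) + 10716 = 18 + 10716 = 10734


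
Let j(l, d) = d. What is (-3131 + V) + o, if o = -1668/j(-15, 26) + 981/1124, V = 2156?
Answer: -15171363/14612 ≈ -1038.3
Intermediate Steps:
o = -924663/14612 (o = -1668/26 + 981/1124 = -1668*1/26 + 981*(1/1124) = -834/13 + 981/1124 = -924663/14612 ≈ -63.281)
(-3131 + V) + o = (-3131 + 2156) - 924663/14612 = -975 - 924663/14612 = -15171363/14612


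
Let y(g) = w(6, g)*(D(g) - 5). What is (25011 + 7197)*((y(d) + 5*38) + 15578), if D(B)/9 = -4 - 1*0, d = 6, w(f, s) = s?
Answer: 499932576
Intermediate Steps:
D(B) = -36 (D(B) = 9*(-4 - 1*0) = 9*(-4 + 0) = 9*(-4) = -36)
y(g) = -41*g (y(g) = g*(-36 - 5) = g*(-41) = -41*g)
(25011 + 7197)*((y(d) + 5*38) + 15578) = (25011 + 7197)*((-41*6 + 5*38) + 15578) = 32208*((-246 + 190) + 15578) = 32208*(-56 + 15578) = 32208*15522 = 499932576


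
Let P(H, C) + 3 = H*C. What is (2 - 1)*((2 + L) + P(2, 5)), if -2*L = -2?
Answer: 10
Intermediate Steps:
L = 1 (L = -1/2*(-2) = 1)
P(H, C) = -3 + C*H (P(H, C) = -3 + H*C = -3 + C*H)
(2 - 1)*((2 + L) + P(2, 5)) = (2 - 1)*((2 + 1) + (-3 + 5*2)) = 1*(3 + (-3 + 10)) = 1*(3 + 7) = 1*10 = 10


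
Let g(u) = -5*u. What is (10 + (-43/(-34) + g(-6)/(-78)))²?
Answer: 23126481/195364 ≈ 118.38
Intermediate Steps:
(10 + (-43/(-34) + g(-6)/(-78)))² = (10 + (-43/(-34) - 5*(-6)/(-78)))² = (10 + (-43*(-1/34) + 30*(-1/78)))² = (10 + (43/34 - 5/13))² = (10 + 389/442)² = (4809/442)² = 23126481/195364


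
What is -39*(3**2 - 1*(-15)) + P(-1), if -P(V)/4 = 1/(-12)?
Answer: -2807/3 ≈ -935.67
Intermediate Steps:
P(V) = 1/3 (P(V) = -4/(-12) = -4*(-1/12) = 1/3)
-39*(3**2 - 1*(-15)) + P(-1) = -39*(3**2 - 1*(-15)) + 1/3 = -39*(9 + 15) + 1/3 = -39*24 + 1/3 = -936 + 1/3 = -2807/3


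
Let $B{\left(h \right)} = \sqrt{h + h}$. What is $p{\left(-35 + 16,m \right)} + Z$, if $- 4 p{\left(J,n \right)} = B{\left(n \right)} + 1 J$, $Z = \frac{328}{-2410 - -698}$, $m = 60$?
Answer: $\frac{1951}{428} - \frac{\sqrt{30}}{2} \approx 1.8198$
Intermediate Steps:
$B{\left(h \right)} = \sqrt{2} \sqrt{h}$ ($B{\left(h \right)} = \sqrt{2 h} = \sqrt{2} \sqrt{h}$)
$Z = - \frac{41}{214}$ ($Z = \frac{328}{-2410 + 698} = \frac{328}{-1712} = 328 \left(- \frac{1}{1712}\right) = - \frac{41}{214} \approx -0.19159$)
$p{\left(J,n \right)} = - \frac{J}{4} - \frac{\sqrt{2} \sqrt{n}}{4}$ ($p{\left(J,n \right)} = - \frac{\sqrt{2} \sqrt{n} + 1 J}{4} = - \frac{\sqrt{2} \sqrt{n} + J}{4} = - \frac{J + \sqrt{2} \sqrt{n}}{4} = - \frac{J}{4} - \frac{\sqrt{2} \sqrt{n}}{4}$)
$p{\left(-35 + 16,m \right)} + Z = \left(- \frac{-35 + 16}{4} - \frac{\sqrt{2} \sqrt{60}}{4}\right) - \frac{41}{214} = \left(\left(- \frac{1}{4}\right) \left(-19\right) - \frac{\sqrt{2} \cdot 2 \sqrt{15}}{4}\right) - \frac{41}{214} = \left(\frac{19}{4} - \frac{\sqrt{30}}{2}\right) - \frac{41}{214} = \frac{1951}{428} - \frac{\sqrt{30}}{2}$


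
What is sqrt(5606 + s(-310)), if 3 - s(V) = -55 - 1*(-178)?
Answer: sqrt(5486) ≈ 74.068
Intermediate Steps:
s(V) = -120 (s(V) = 3 - (-55 - 1*(-178)) = 3 - (-55 + 178) = 3 - 1*123 = 3 - 123 = -120)
sqrt(5606 + s(-310)) = sqrt(5606 - 120) = sqrt(5486)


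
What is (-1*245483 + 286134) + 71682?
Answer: 112333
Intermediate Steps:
(-1*245483 + 286134) + 71682 = (-245483 + 286134) + 71682 = 40651 + 71682 = 112333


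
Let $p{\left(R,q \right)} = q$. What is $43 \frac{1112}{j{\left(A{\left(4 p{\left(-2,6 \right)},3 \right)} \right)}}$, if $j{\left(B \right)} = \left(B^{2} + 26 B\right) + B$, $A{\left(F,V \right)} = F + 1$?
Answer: $\frac{11954}{325} \approx 36.782$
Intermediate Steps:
$A{\left(F,V \right)} = 1 + F$
$j{\left(B \right)} = B^{2} + 27 B$
$43 \frac{1112}{j{\left(A{\left(4 p{\left(-2,6 \right)},3 \right)} \right)}} = 43 \frac{1112}{\left(1 + 4 \cdot 6\right) \left(27 + \left(1 + 4 \cdot 6\right)\right)} = 43 \frac{1112}{\left(1 + 24\right) \left(27 + \left(1 + 24\right)\right)} = 43 \frac{1112}{25 \left(27 + 25\right)} = 43 \frac{1112}{25 \cdot 52} = 43 \cdot \frac{1112}{1300} = 43 \cdot 1112 \cdot \frac{1}{1300} = 43 \cdot \frac{278}{325} = \frac{11954}{325}$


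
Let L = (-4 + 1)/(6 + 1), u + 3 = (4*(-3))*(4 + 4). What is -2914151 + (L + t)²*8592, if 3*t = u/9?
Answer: -407198053/147 ≈ -2.7701e+6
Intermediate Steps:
u = -99 (u = -3 + (4*(-3))*(4 + 4) = -3 - 12*8 = -3 - 96 = -99)
t = -11/3 (t = (-99/9)/3 = (-99*⅑)/3 = (⅓)*(-11) = -11/3 ≈ -3.6667)
L = -3/7 ≈ -0.42857
-2914151 + (L + t)²*8592 = -2914151 + (-3/7 - 11/3)²*8592 = -2914151 + (-86/21)²*8592 = -2914151 + (7396/441)*8592 = -2914151 + 21182144/147 = -407198053/147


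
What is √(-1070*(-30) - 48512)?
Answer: 2*I*√4103 ≈ 128.11*I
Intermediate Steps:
√(-1070*(-30) - 48512) = √(32100 - 48512) = √(-16412) = 2*I*√4103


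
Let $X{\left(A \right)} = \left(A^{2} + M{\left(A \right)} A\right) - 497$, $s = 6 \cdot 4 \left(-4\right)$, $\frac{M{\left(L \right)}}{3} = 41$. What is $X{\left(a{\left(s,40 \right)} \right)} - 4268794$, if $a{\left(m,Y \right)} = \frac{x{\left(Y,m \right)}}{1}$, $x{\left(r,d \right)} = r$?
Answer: $-4262771$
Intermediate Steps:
$M{\left(L \right)} = 123$ ($M{\left(L \right)} = 3 \cdot 41 = 123$)
$s = -96$ ($s = 24 \left(-4\right) = -96$)
$a{\left(m,Y \right)} = Y$ ($a{\left(m,Y \right)} = \frac{Y}{1} = Y 1 = Y$)
$X{\left(A \right)} = -497 + A^{2} + 123 A$ ($X{\left(A \right)} = \left(A^{2} + 123 A\right) - 497 = -497 + A^{2} + 123 A$)
$X{\left(a{\left(s,40 \right)} \right)} - 4268794 = \left(-497 + 40^{2} + 123 \cdot 40\right) - 4268794 = \left(-497 + 1600 + 4920\right) - 4268794 = 6023 - 4268794 = -4262771$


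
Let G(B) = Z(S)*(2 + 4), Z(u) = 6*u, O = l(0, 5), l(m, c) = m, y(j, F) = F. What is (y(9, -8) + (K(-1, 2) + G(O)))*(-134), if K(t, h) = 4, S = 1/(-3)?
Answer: 2144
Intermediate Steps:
S = -⅓ ≈ -0.33333
O = 0
G(B) = -12 (G(B) = (6*(-⅓))*(2 + 4) = -2*6 = -12)
(y(9, -8) + (K(-1, 2) + G(O)))*(-134) = (-8 + (4 - 12))*(-134) = (-8 - 8)*(-134) = -16*(-134) = 2144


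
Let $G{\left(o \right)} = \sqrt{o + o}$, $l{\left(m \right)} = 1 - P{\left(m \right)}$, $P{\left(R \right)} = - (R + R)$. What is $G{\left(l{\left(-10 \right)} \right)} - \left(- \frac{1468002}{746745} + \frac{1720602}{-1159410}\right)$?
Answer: $\frac{33187412659}{9619818005} + i \sqrt{38} \approx 3.4499 + 6.1644 i$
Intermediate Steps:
$P{\left(R \right)} = - 2 R$
$l{\left(m \right)} = 1 + 2 m$ ($l{\left(m \right)} = 1 - - 2 m = 1 + 2 m$)
$G{\left(o \right)} = \sqrt{2} \sqrt{o}$ ($G{\left(o \right)} = \sqrt{2 o} = \sqrt{2} \sqrt{o}$)
$G{\left(l{\left(-10 \right)} \right)} - \left(- \frac{1468002}{746745} + \frac{1720602}{-1159410}\right) = \sqrt{2} \sqrt{1 + 2 \left(-10\right)} - \left(- \frac{1468002}{746745} + \frac{1720602}{-1159410}\right) = \sqrt{2} \sqrt{1 - 20} - \left(\left(-1468002\right) \frac{1}{746745} + 1720602 \left(- \frac{1}{1159410}\right)\right) = \sqrt{2} \sqrt{-19} - \left(- \frac{489334}{248915} - \frac{286767}{193235}\right) = \sqrt{2} i \sqrt{19} - - \frac{33187412659}{9619818005} = i \sqrt{38} + \frac{33187412659}{9619818005} = \frac{33187412659}{9619818005} + i \sqrt{38}$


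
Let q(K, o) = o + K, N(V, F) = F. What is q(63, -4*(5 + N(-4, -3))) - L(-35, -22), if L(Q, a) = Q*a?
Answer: -715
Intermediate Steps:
q(K, o) = K + o
q(63, -4*(5 + N(-4, -3))) - L(-35, -22) = (63 - 4*(5 - 3)) - (-35)*(-22) = (63 - 4*2) - 1*770 = (63 - 8) - 770 = 55 - 770 = -715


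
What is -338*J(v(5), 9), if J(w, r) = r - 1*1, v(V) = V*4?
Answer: -2704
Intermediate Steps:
v(V) = 4*V
J(w, r) = -1 + r (J(w, r) = r - 1 = -1 + r)
-338*J(v(5), 9) = -338*(-1 + 9) = -338*8 = -2704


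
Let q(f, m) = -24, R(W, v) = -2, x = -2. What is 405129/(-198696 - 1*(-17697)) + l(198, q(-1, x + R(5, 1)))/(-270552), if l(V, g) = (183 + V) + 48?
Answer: -12187345531/5441071272 ≈ -2.2399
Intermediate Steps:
l(V, g) = 231 + V
405129/(-198696 - 1*(-17697)) + l(198, q(-1, x + R(5, 1)))/(-270552) = 405129/(-198696 - 1*(-17697)) + (231 + 198)/(-270552) = 405129/(-198696 + 17697) + 429*(-1/270552) = 405129/(-180999) - 143/90184 = 405129*(-1/180999) - 143/90184 = -135043/60333 - 143/90184 = -12187345531/5441071272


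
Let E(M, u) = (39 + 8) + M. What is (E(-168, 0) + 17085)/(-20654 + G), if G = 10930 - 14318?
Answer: -8482/12021 ≈ -0.70560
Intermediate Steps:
G = -3388
E(M, u) = 47 + M
(E(-168, 0) + 17085)/(-20654 + G) = ((47 - 168) + 17085)/(-20654 - 3388) = (-121 + 17085)/(-24042) = 16964*(-1/24042) = -8482/12021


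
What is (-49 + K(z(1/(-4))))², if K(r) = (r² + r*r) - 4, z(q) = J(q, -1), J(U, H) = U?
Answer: 178929/64 ≈ 2795.8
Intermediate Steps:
z(q) = q
K(r) = -4 + 2*r² (K(r) = (r² + r²) - 4 = 2*r² - 4 = -4 + 2*r²)
(-49 + K(z(1/(-4))))² = (-49 + (-4 + 2*(1/(-4))²))² = (-49 + (-4 + 2*(1*(-¼))²))² = (-49 + (-4 + 2*(-¼)²))² = (-49 + (-4 + 2*(1/16)))² = (-49 + (-4 + ⅛))² = (-49 - 31/8)² = (-423/8)² = 178929/64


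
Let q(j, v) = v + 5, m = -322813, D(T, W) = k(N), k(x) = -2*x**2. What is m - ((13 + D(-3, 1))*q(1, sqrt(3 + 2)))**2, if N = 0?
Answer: -327883 - 1690*sqrt(5) ≈ -3.3166e+5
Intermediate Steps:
D(T, W) = 0 (D(T, W) = -2*0**2 = -2*0 = 0)
q(j, v) = 5 + v
m - ((13 + D(-3, 1))*q(1, sqrt(3 + 2)))**2 = -322813 - ((13 + 0)*(5 + sqrt(3 + 2)))**2 = -322813 - (13*(5 + sqrt(5)))**2 = -322813 - (65 + 13*sqrt(5))**2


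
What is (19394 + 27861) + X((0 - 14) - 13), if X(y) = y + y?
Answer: 47201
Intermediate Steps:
X(y) = 2*y
(19394 + 27861) + X((0 - 14) - 13) = (19394 + 27861) + 2*((0 - 14) - 13) = 47255 + 2*(-14 - 13) = 47255 + 2*(-27) = 47255 - 54 = 47201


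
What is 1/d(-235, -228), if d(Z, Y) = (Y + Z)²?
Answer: 1/214369 ≈ 4.6649e-6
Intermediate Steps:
1/d(-235, -228) = 1/((-228 - 235)²) = 1/((-463)²) = 1/214369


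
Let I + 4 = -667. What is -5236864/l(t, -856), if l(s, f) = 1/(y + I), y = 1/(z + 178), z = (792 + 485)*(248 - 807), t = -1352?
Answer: 2507772957978624/713665 ≈ 3.5139e+9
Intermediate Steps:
I = -671 (I = -4 - 667 = -671)
z = -713843 (z = 1277*(-559) = -713843)
y = -1/713665 (y = 1/(-713843 + 178) = 1/(-713665) = -1/713665 ≈ -1.4012e-6)
l(s, f) = -713665/478869216 (l(s, f) = 1/(-1/713665 - 671) = 1/(-478869216/713665) = -713665/478869216)
-5236864/l(t, -856) = -5236864/(-713665/478869216) = -5236864*(-478869216/713665) = 2507772957978624/713665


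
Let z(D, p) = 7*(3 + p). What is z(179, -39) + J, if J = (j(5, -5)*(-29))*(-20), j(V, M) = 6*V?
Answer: 17148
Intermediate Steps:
z(D, p) = 21 + 7*p
J = 17400 (J = ((6*5)*(-29))*(-20) = (30*(-29))*(-20) = -870*(-20) = 17400)
z(179, -39) + J = (21 + 7*(-39)) + 17400 = (21 - 273) + 17400 = -252 + 17400 = 17148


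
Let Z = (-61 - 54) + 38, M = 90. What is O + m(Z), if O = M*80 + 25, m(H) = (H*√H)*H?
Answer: 7225 + 5929*I*√77 ≈ 7225.0 + 52027.0*I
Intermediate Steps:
Z = -77 (Z = -115 + 38 = -77)
m(H) = H^(5/2) (m(H) = H^(3/2)*H = H^(5/2))
O = 7225 (O = 90*80 + 25 = 7200 + 25 = 7225)
O + m(Z) = 7225 + (-77)^(5/2) = 7225 + 5929*I*√77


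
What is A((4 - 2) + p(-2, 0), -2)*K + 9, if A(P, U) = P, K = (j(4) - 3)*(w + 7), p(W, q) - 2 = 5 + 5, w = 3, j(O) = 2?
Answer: -131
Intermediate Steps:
p(W, q) = 12 (p(W, q) = 2 + (5 + 5) = 2 + 10 = 12)
K = -10 (K = (2 - 3)*(3 + 7) = -1*10 = -10)
A((4 - 2) + p(-2, 0), -2)*K + 9 = ((4 - 2) + 12)*(-10) + 9 = (2 + 12)*(-10) + 9 = 14*(-10) + 9 = -140 + 9 = -131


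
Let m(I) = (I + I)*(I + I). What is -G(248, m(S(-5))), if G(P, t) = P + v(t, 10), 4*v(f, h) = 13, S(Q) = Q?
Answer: -1005/4 ≈ -251.25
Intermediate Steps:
v(f, h) = 13/4 (v(f, h) = (¼)*13 = 13/4)
m(I) = 4*I² (m(I) = (2*I)*(2*I) = 4*I²)
G(P, t) = 13/4 + P (G(P, t) = P + 13/4 = 13/4 + P)
-G(248, m(S(-5))) = -(13/4 + 248) = -1*1005/4 = -1005/4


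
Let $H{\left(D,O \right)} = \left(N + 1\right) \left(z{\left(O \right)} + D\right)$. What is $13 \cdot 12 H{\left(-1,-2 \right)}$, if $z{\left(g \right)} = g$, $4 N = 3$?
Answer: $-819$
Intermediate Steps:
$N = \frac{3}{4}$ ($N = \frac{1}{4} \cdot 3 = \frac{3}{4} \approx 0.75$)
$H{\left(D,O \right)} = \frac{7 D}{4} + \frac{7 O}{4}$ ($H{\left(D,O \right)} = \left(\frac{3}{4} + 1\right) \left(O + D\right) = \frac{7 \left(D + O\right)}{4} = \frac{7 D}{4} + \frac{7 O}{4}$)
$13 \cdot 12 H{\left(-1,-2 \right)} = 13 \cdot 12 \left(\frac{7}{4} \left(-1\right) + \frac{7}{4} \left(-2\right)\right) = 156 \left(- \frac{7}{4} - \frac{7}{2}\right) = 156 \left(- \frac{21}{4}\right) = -819$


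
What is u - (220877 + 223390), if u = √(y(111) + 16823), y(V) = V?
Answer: -444267 + √16934 ≈ -4.4414e+5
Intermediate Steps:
u = √16934 (u = √(111 + 16823) = √16934 ≈ 130.13)
u - (220877 + 223390) = √16934 - (220877 + 223390) = √16934 - 1*444267 = √16934 - 444267 = -444267 + √16934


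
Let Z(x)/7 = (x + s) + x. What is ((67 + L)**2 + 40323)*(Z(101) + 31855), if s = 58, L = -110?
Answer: 1420142100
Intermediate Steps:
Z(x) = 406 + 14*x (Z(x) = 7*((x + 58) + x) = 7*((58 + x) + x) = 7*(58 + 2*x) = 406 + 14*x)
((67 + L)**2 + 40323)*(Z(101) + 31855) = ((67 - 110)**2 + 40323)*((406 + 14*101) + 31855) = ((-43)**2 + 40323)*((406 + 1414) + 31855) = (1849 + 40323)*(1820 + 31855) = 42172*33675 = 1420142100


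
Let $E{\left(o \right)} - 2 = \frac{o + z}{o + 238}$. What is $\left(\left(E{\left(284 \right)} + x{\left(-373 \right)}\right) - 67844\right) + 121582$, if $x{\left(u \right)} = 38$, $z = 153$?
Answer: $\frac{28072553}{522} \approx 53779.0$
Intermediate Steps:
$E{\left(o \right)} = 2 + \frac{153 + o}{238 + o}$ ($E{\left(o \right)} = 2 + \frac{o + 153}{o + 238} = 2 + \frac{153 + o}{238 + o}$)
$\left(\left(E{\left(284 \right)} + x{\left(-373 \right)}\right) - 67844\right) + 121582 = \left(\left(\frac{629 + 3 \cdot 284}{238 + 284} + 38\right) - 67844\right) + 121582 = \left(\left(\frac{629 + 852}{522} + 38\right) - 67844\right) + 121582 = \left(\left(\frac{1}{522} \cdot 1481 + 38\right) - 67844\right) + 121582 = \left(\left(\frac{1481}{522} + 38\right) - 67844\right) + 121582 = \left(\frac{21317}{522} - 67844\right) + 121582 = - \frac{35393251}{522} + 121582 = \frac{28072553}{522}$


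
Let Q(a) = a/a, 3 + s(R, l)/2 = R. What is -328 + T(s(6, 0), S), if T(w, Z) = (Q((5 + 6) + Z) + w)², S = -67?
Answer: -279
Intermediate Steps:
s(R, l) = -6 + 2*R
Q(a) = 1
T(w, Z) = (1 + w)²
-328 + T(s(6, 0), S) = -328 + (1 + (-6 + 2*6))² = -328 + (1 + (-6 + 12))² = -328 + (1 + 6)² = -328 + 7² = -328 + 49 = -279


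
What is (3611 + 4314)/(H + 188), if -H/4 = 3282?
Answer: -1585/2588 ≈ -0.61244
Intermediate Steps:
H = -13128 (H = -4*3282 = -13128)
(3611 + 4314)/(H + 188) = (3611 + 4314)/(-13128 + 188) = 7925/(-12940) = 7925*(-1/12940) = -1585/2588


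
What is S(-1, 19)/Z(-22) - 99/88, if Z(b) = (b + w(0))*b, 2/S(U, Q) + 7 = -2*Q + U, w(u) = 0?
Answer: -25049/22264 ≈ -1.1251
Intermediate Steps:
S(U, Q) = 2/(-7 + U - 2*Q) (S(U, Q) = 2/(-7 + (-2*Q + U)) = 2/(-7 + (U - 2*Q)) = 2/(-7 + U - 2*Q))
Z(b) = b**2 (Z(b) = (b + 0)*b = b*b = b**2)
S(-1, 19)/Z(-22) - 99/88 = (-2/(7 - 1*(-1) + 2*19))/((-22)**2) - 99/88 = -2/(7 + 1 + 38)/484 - 99*1/88 = -2/46*(1/484) - 9/8 = -2*1/46*(1/484) - 9/8 = -1/23*1/484 - 9/8 = -1/11132 - 9/8 = -25049/22264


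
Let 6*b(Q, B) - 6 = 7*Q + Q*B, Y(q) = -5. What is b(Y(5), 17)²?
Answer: 361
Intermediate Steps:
b(Q, B) = 1 + 7*Q/6 + B*Q/6 (b(Q, B) = 1 + (7*Q + Q*B)/6 = 1 + (7*Q + B*Q)/6 = 1 + (7*Q/6 + B*Q/6) = 1 + 7*Q/6 + B*Q/6)
b(Y(5), 17)² = (1 + (7/6)*(-5) + (⅙)*17*(-5))² = (1 - 35/6 - 85/6)² = (-19)² = 361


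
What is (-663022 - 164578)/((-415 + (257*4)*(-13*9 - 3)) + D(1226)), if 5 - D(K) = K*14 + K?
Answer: 10345/1777 ≈ 5.8216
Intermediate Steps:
D(K) = 5 - 15*K (D(K) = 5 - (K*14 + K) = 5 - (14*K + K) = 5 - 15*K)
(-663022 - 164578)/((-415 + (257*4)*(-13*9 - 3)) + D(1226)) = (-663022 - 164578)/((-415 + (257*4)*(-13*9 - 3)) + (5 - 15*1226)) = -827600/((-415 + 1028*(-117 - 3)) + (5 - 18390)) = -827600/((-415 + 1028*(-120)) - 18385) = -827600/((-415 - 123360) - 18385) = -827600/(-123775 - 18385) = -827600/(-142160) = -827600*(-1/142160) = 10345/1777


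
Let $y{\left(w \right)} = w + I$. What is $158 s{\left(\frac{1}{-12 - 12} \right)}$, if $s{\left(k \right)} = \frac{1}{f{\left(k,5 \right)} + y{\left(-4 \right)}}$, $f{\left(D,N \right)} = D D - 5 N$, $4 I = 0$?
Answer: $- \frac{91008}{16703} \approx -5.4486$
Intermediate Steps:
$I = 0$ ($I = \frac{1}{4} \cdot 0 = 0$)
$f{\left(D,N \right)} = D^{2} - 5 N$
$y{\left(w \right)} = w$ ($y{\left(w \right)} = w + 0 = w$)
$s{\left(k \right)} = \frac{1}{-29 + k^{2}}$ ($s{\left(k \right)} = \frac{1}{\left(k^{2} - 25\right) - 4} = \frac{1}{\left(-25 + k^{2}\right) - 4} = \frac{1}{-29 + k^{2}}$)
$158 s{\left(\frac{1}{-12 - 12} \right)} = \frac{158}{-29 + \left(\frac{1}{-12 - 12}\right)^{2}} = \frac{158}{-29 + \left(\frac{1}{-24}\right)^{2}} = \frac{158}{-29 + \left(- \frac{1}{24}\right)^{2}} = \frac{158}{-29 + \frac{1}{576}} = \frac{158}{- \frac{16703}{576}} = 158 \left(- \frac{576}{16703}\right) = - \frac{91008}{16703}$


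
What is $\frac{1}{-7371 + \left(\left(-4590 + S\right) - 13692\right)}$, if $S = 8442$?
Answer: $- \frac{1}{17211} \approx -5.8102 \cdot 10^{-5}$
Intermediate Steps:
$\frac{1}{-7371 + \left(\left(-4590 + S\right) - 13692\right)} = \frac{1}{-7371 + \left(\left(-4590 + 8442\right) - 13692\right)} = \frac{1}{-7371 + \left(3852 - 13692\right)} = \frac{1}{-7371 - 9840} = \frac{1}{-17211} = - \frac{1}{17211}$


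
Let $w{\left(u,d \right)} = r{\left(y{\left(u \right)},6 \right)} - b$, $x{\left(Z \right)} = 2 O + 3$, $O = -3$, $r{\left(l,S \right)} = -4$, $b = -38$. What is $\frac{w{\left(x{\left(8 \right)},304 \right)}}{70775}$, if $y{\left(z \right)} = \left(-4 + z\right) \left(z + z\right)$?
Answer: $\frac{34}{70775} \approx 0.0004804$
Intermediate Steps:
$y{\left(z \right)} = 2 z \left(-4 + z\right)$ ($y{\left(z \right)} = \left(-4 + z\right) 2 z = 2 z \left(-4 + z\right)$)
$x{\left(Z \right)} = -3$ ($x{\left(Z \right)} = 2 \left(-3\right) + 3 = -6 + 3 = -3$)
$w{\left(u,d \right)} = 34$ ($w{\left(u,d \right)} = -4 - -38 = -4 + 38 = 34$)
$\frac{w{\left(x{\left(8 \right)},304 \right)}}{70775} = \frac{34}{70775}$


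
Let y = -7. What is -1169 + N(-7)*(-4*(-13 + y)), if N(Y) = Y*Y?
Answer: 2751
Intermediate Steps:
N(Y) = Y²
-1169 + N(-7)*(-4*(-13 + y)) = -1169 + (-7)²*(-4*(-13 - 7)) = -1169 + 49*(-4*(-20)) = -1169 + 49*80 = -1169 + 3920 = 2751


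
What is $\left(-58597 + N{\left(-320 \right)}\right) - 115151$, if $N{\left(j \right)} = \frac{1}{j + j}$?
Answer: $- \frac{111198721}{640} \approx -1.7375 \cdot 10^{5}$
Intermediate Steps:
$N{\left(j \right)} = \frac{1}{2 j}$
$\left(-58597 + N{\left(-320 \right)}\right) - 115151 = \left(-58597 + \frac{1}{2 \left(-320\right)}\right) - 115151 = \left(-58597 + \frac{1}{2} \left(- \frac{1}{320}\right)\right) - 115151 = \left(-58597 - \frac{1}{640}\right) - 115151 = - \frac{37502081}{640} - 115151 = - \frac{111198721}{640}$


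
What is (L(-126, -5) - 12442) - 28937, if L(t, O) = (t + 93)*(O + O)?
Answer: -41049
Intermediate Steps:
L(t, O) = 2*O*(93 + t) (L(t, O) = (93 + t)*(2*O) = 2*O*(93 + t))
(L(-126, -5) - 12442) - 28937 = (2*(-5)*(93 - 126) - 12442) - 28937 = (2*(-5)*(-33) - 12442) - 28937 = (330 - 12442) - 28937 = -12112 - 28937 = -41049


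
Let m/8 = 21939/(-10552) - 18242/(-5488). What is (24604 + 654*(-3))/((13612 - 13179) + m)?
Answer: 1463375102/28628869 ≈ 51.115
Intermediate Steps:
m = 643646/64631 (m = 8*(21939/(-10552) - 18242/(-5488)) = 8*(21939*(-1/10552) - 18242*(-1/5488)) = 8*(-21939/10552 + 1303/392) = 8*(321823/258524) = 643646/64631 ≈ 9.9588)
(24604 + 654*(-3))/((13612 - 13179) + m) = (24604 + 654*(-3))/((13612 - 13179) + 643646/64631) = (24604 - 1962)/(433 + 643646/64631) = 22642/(28628869/64631) = 22642*(64631/28628869) = 1463375102/28628869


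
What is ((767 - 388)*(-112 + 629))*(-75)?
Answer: -14695725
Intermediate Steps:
((767 - 388)*(-112 + 629))*(-75) = (379*517)*(-75) = 195943*(-75) = -14695725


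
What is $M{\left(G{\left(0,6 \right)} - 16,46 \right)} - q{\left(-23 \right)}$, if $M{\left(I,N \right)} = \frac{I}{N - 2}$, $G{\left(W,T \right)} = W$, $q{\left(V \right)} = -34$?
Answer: $\frac{370}{11} \approx 33.636$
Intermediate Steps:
$M{\left(I,N \right)} = \frac{I}{-2 + N}$
$M{\left(G{\left(0,6 \right)} - 16,46 \right)} - q{\left(-23 \right)} = \frac{0 - 16}{-2 + 46} - -34 = \frac{0 - 16}{44} + 34 = \left(-16\right) \frac{1}{44} + 34 = - \frac{4}{11} + 34 = \frac{370}{11}$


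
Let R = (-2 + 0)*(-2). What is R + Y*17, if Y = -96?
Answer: -1628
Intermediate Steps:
R = 4 (R = -2*(-2) = 4)
R + Y*17 = 4 - 96*17 = 4 - 1632 = -1628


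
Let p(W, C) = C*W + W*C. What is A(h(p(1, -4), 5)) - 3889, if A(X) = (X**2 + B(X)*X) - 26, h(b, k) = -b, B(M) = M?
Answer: -3787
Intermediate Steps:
p(W, C) = 2*C*W (p(W, C) = C*W + C*W = 2*C*W)
A(X) = -26 + 2*X**2 (A(X) = (X**2 + X*X) - 26 = (X**2 + X**2) - 26 = 2*X**2 - 26 = -26 + 2*X**2)
A(h(p(1, -4), 5)) - 3889 = (-26 + 2*(-2*(-4))**2) - 3889 = (-26 + 2*(-1*(-8))**2) - 3889 = (-26 + 2*8**2) - 3889 = (-26 + 2*64) - 3889 = (-26 + 128) - 3889 = 102 - 3889 = -3787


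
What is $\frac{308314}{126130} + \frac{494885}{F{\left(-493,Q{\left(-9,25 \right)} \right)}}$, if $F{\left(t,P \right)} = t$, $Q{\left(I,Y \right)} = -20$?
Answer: $- \frac{1073583556}{1072105} \approx -1001.4$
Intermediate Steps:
$\frac{308314}{126130} + \frac{494885}{F{\left(-493,Q{\left(-9,25 \right)} \right)}} = \frac{308314}{126130} + \frac{494885}{-493} = 308314 \cdot \frac{1}{126130} + 494885 \left(- \frac{1}{493}\right) = \frac{154157}{63065} - \frac{17065}{17} = - \frac{1073583556}{1072105}$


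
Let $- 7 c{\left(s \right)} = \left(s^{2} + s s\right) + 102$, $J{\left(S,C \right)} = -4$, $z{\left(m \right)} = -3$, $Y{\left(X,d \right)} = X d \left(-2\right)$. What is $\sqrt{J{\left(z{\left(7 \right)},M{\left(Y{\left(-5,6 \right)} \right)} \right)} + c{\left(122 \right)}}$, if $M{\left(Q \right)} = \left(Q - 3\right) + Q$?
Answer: $\frac{3 i \sqrt{23254}}{7} \approx 65.354 i$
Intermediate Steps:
$Y{\left(X,d \right)} = - 2 X d$
$M{\left(Q \right)} = -3 + 2 Q$ ($M{\left(Q \right)} = \left(-3 + Q\right) + Q = -3 + 2 Q$)
$c{\left(s \right)} = - \frac{102}{7} - \frac{2 s^{2}}{7}$ ($c{\left(s \right)} = - \frac{\left(s^{2} + s s\right) + 102}{7} = - \frac{\left(s^{2} + s^{2}\right) + 102}{7} = - \frac{2 s^{2} + 102}{7} = - \frac{102 + 2 s^{2}}{7} = - \frac{102}{7} - \frac{2 s^{2}}{7}$)
$\sqrt{J{\left(z{\left(7 \right)},M{\left(Y{\left(-5,6 \right)} \right)} \right)} + c{\left(122 \right)}} = \sqrt{-4 - \left(\frac{102}{7} + \frac{2 \cdot 122^{2}}{7}\right)} = \sqrt{-4 - \frac{29870}{7}} = \sqrt{- \frac{29898}{7}} = \frac{3 i \sqrt{23254}}{7}$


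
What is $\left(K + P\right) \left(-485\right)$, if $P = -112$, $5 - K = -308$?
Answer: $-97485$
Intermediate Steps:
$K = 313$ ($K = 5 - -308 = 5 + 308 = 313$)
$\left(K + P\right) \left(-485\right) = \left(313 - 112\right) \left(-485\right) = 201 \left(-485\right) = -97485$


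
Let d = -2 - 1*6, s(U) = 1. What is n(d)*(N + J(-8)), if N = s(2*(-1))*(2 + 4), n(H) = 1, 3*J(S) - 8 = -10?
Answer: 16/3 ≈ 5.3333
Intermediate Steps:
J(S) = -⅔ (J(S) = 8/3 + (⅓)*(-10) = 8/3 - 10/3 = -⅔)
d = -8 (d = -2 - 6 = -8)
N = 6 (N = 1*(2 + 4) = 1*6 = 6)
n(d)*(N + J(-8)) = 1*(6 - ⅔) = 1*(16/3) = 16/3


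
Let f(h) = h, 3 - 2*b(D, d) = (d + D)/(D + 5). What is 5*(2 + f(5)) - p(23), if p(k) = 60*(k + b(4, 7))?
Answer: -4195/3 ≈ -1398.3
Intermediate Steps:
b(D, d) = 3/2 - (D + d)/(2*(5 + D)) (b(D, d) = 3/2 - (d + D)/(2*(D + 5)) = 3/2 - (D + d)/(2*(5 + D)))
p(k) = 160/3 + 60*k (p(k) = 60*(k + (15 - 1*7 + 2*4)/(2*(5 + 4))) = 60*(k + (½)*(15 - 7 + 8)/9) = 60*(k + (½)*(⅑)*16) = 60*(k + 8/9) = 60*(8/9 + k) = 160/3 + 60*k)
5*(2 + f(5)) - p(23) = 5*(2 + 5) - (160/3 + 60*23) = 5*7 - (160/3 + 1380) = 35 - 1*4300/3 = 35 - 4300/3 = -4195/3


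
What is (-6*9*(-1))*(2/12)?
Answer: 9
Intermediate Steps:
(-6*9*(-1))*(2/12) = (-54*(-1))*(2*(1/12)) = 54*(1/6) = 9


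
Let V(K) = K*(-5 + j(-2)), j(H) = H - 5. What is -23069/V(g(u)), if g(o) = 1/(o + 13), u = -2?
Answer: 253759/12 ≈ 21147.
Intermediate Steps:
j(H) = -5 + H
g(o) = 1/(13 + o)
V(K) = -12*K (V(K) = K*(-5 + (-5 - 2)) = K*(-5 - 7) = K*(-12) = -12*K)
-23069/V(g(u)) = -23069/((-12/(13 - 2))) = -23069/((-12/11)) = -23069/((-12*1/11)) = -23069/(-12/11) = -23069*(-11/12) = 253759/12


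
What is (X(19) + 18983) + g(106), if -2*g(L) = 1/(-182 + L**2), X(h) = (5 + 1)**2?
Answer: 420472051/22108 ≈ 19019.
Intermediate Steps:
X(h) = 36 (X(h) = 6**2 = 36)
g(L) = -1/(2*(-182 + L**2))
(X(19) + 18983) + g(106) = (36 + 18983) - 1/(-364 + 2*106**2) = 19019 - 1/(-364 + 2*11236) = 19019 - 1/(-364 + 22472) = 19019 - 1/22108 = 420472051/22108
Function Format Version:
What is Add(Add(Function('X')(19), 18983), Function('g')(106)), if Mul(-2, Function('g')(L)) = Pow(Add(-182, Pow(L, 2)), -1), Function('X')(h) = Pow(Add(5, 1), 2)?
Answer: Rational(420472051, 22108) ≈ 19019.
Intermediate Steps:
Function('X')(h) = 36 (Function('X')(h) = Pow(6, 2) = 36)
Function('g')(L) = Mul(Rational(-1, 2), Pow(Add(-182, Pow(L, 2)), -1))
Add(Add(Function('X')(19), 18983), Function('g')(106)) = Add(Add(36, 18983), Mul(-1, Pow(Add(-364, Mul(2, Pow(106, 2))), -1))) = Add(19019, Mul(-1, Pow(Add(-364, Mul(2, 11236)), -1))) = Add(19019, Mul(-1, Pow(Add(-364, 22472), -1))) = Add(19019, Mul(-1, Pow(22108, -1))) = Add(19019, Mul(-1, Rational(1, 22108))) = Add(19019, Rational(-1, 22108)) = Rational(420472051, 22108)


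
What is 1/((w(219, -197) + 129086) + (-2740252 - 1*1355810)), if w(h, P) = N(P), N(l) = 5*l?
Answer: -1/3967961 ≈ -2.5202e-7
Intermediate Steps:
w(h, P) = 5*P
1/((w(219, -197) + 129086) + (-2740252 - 1*1355810)) = 1/((5*(-197) + 129086) + (-2740252 - 1*1355810)) = 1/((-985 + 129086) + (-2740252 - 1355810)) = 1/(128101 - 4096062) = 1/(-3967961) = -1/3967961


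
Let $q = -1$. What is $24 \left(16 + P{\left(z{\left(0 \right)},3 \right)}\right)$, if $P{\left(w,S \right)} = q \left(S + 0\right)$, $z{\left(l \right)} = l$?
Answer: $312$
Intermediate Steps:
$P{\left(w,S \right)} = - S$ ($P{\left(w,S \right)} = - (S + 0) = - S$)
$24 \left(16 + P{\left(z{\left(0 \right)},3 \right)}\right) = 24 \left(16 - 3\right) = 24 \cdot 13 = 312$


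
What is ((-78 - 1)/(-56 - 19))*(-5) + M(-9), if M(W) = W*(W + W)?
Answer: 2351/15 ≈ 156.73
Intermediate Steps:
M(W) = 2*W² (M(W) = W*(2*W) = 2*W²)
((-78 - 1)/(-56 - 19))*(-5) + M(-9) = ((-78 - 1)/(-56 - 19))*(-5) + 2*(-9)² = -79/(-75)*(-5) + 2*81 = -79*(-1/75)*(-5) + 162 = (79/75)*(-5) + 162 = -79/15 + 162 = 2351/15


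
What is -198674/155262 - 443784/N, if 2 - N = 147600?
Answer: 899520599/520826379 ≈ 1.7271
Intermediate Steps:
N = -147598 (N = 2 - 1*147600 = 2 - 147600 = -147598)
-198674/155262 - 443784/N = -198674/155262 - 443784/(-147598) = -198674*1/155262 - 443784*(-1/147598) = -99337/77631 + 20172/6709 = 899520599/520826379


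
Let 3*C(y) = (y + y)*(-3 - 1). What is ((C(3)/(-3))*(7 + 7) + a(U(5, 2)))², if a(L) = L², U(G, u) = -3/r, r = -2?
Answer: 225625/144 ≈ 1566.8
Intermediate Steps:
C(y) = -8*y/3 (C(y) = ((y + y)*(-3 - 1))/3 = ((2*y)*(-4))/3 = (-8*y)/3 = -8*y/3)
U(G, u) = 3/2 (U(G, u) = -3/(-2) = -3*(-½) = 3/2)
((C(3)/(-3))*(7 + 7) + a(U(5, 2)))² = ((-8/3*3/(-3))*(7 + 7) + (3/2)²)² = (-8*(-⅓)*14 + 9/4)² = ((8/3)*14 + 9/4)² = (112/3 + 9/4)² = (475/12)² = 225625/144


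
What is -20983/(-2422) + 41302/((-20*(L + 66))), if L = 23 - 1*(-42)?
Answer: -5632248/793205 ≈ -7.1006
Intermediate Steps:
L = 65 (L = 23 + 42 = 65)
-20983/(-2422) + 41302/((-20*(L + 66))) = -20983/(-2422) + 41302/((-20*(65 + 66))) = -20983*(-1/2422) + 41302/((-20*131)) = 20983/2422 + 41302/(-2620) = 20983/2422 + 41302*(-1/2620) = 20983/2422 - 20651/1310 = -5632248/793205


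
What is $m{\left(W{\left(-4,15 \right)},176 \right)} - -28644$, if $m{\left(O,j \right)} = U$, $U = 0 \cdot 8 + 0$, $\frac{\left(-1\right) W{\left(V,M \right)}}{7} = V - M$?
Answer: $28644$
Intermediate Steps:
$W{\left(V,M \right)} = - 7 V + 7 M$ ($W{\left(V,M \right)} = - 7 \left(V - M\right) = - 7 V + 7 M$)
$U = 0$ ($U = 0 + 0 = 0$)
$m{\left(O,j \right)} = 0$
$m{\left(W{\left(-4,15 \right)},176 \right)} - -28644 = 0 - -28644 = 0 + 28644 = 28644$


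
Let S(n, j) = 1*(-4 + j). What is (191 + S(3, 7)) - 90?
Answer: 104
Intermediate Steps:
S(n, j) = -4 + j
(191 + S(3, 7)) - 90 = (191 + (-4 + 7)) - 90 = (191 + 3) - 90 = 194 - 90 = 104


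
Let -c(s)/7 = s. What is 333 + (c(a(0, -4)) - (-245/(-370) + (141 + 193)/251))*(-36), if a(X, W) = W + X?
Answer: -5602455/9287 ≈ -603.26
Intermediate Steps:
c(s) = -7*s
333 + (c(a(0, -4)) - (-245/(-370) + (141 + 193)/251))*(-36) = 333 + (-7*(-4 + 0) - (-245/(-370) + (141 + 193)/251))*(-36) = 333 + (-7*(-4) - (-245*(-1/370) + 334*(1/251)))*(-36) = 333 + (28 - (49/74 + 334/251))*(-36) = 333 + (28 - 1*37015/18574)*(-36) = 333 + (28 - 37015/18574)*(-36) = 333 + (483057/18574)*(-36) = 333 - 8695026/9287 = -5602455/9287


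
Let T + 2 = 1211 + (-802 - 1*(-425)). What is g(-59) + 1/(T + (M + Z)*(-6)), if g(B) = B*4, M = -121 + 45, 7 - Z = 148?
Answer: -503623/2134 ≈ -236.00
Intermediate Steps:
Z = -141 (Z = 7 - 1*148 = 7 - 148 = -141)
M = -76
T = 832 (T = -2 + (1211 + (-802 - 1*(-425))) = -2 + (1211 + (-802 + 425)) = -2 + (1211 - 377) = -2 + 834 = 832)
g(B) = 4*B
g(-59) + 1/(T + (M + Z)*(-6)) = 4*(-59) + 1/(832 + (-76 - 141)*(-6)) = -236 + 1/(832 - 217*(-6)) = -236 + 1/(832 + 1302) = -236 + 1/2134 = -503623/2134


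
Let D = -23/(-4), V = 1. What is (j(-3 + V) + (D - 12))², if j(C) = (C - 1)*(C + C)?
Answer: 529/16 ≈ 33.063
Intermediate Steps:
D = 23/4 (D = -23*(-¼) = 23/4 ≈ 5.7500)
j(C) = 2*C*(-1 + C) (j(C) = (-1 + C)*(2*C) = 2*C*(-1 + C))
(j(-3 + V) + (D - 12))² = (2*(-3 + 1)*(-1 + (-3 + 1)) + (23/4 - 12))² = (2*(-2)*(-1 - 2) - 25/4)² = (2*(-2)*(-3) - 25/4)² = (12 - 25/4)² = (23/4)² = 529/16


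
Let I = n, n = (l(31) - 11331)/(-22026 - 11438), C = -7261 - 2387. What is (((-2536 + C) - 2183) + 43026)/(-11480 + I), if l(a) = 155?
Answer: -39960199/16006481 ≈ -2.4965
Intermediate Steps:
C = -9648
n = 1397/4183 (n = (155 - 11331)/(-22026 - 11438) = -11176/(-33464) = -11176*(-1/33464) = 1397/4183 ≈ 0.33397)
I = 1397/4183 ≈ 0.33397
(((-2536 + C) - 2183) + 43026)/(-11480 + I) = (((-2536 - 9648) - 2183) + 43026)/(-11480 + 1397/4183) = ((-12184 - 2183) + 43026)/(-48019443/4183) = (-14367 + 43026)*(-4183/48019443) = 28659*(-4183/48019443) = -39960199/16006481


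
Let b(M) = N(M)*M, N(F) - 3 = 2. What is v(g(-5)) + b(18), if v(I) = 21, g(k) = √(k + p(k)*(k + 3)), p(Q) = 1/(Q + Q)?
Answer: 111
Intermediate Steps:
p(Q) = 1/(2*Q)
N(F) = 5 (N(F) = 3 + 2 = 5)
b(M) = 5*M
g(k) = √(k + (3 + k)/(2*k)) (g(k) = √(k + (1/(2*k))*(k + 3)) = √(k + (1/(2*k))*(3 + k)) = √(k + (3 + k)/(2*k)))
v(g(-5)) + b(18) = 21 + 5*18 = 21 + 90 = 111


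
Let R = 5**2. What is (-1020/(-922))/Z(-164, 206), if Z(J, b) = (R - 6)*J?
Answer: -255/718238 ≈ -0.00035504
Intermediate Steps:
R = 25
Z(J, b) = 19*J (Z(J, b) = (25 - 6)*J = 19*J)
(-1020/(-922))/Z(-164, 206) = (-1020/(-922))/((19*(-164))) = -1020*(-1/922)/(-3116) = (510/461)*(-1/3116) = -255/718238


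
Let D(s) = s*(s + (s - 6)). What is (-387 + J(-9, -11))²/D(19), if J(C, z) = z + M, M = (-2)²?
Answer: 38809/152 ≈ 255.32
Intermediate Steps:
M = 4
J(C, z) = 4 + z (J(C, z) = z + 4 = 4 + z)
D(s) = s*(-6 + 2*s) (D(s) = s*(s + (-6 + s)) = s*(-6 + 2*s))
(-387 + J(-9, -11))²/D(19) = (-387 + (4 - 11))²/((2*19*(-3 + 19))) = (-387 - 7)²/((2*19*16)) = (-394)²/608 = 155236*(1/608) = 38809/152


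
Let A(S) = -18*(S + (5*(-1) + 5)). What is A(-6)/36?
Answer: 3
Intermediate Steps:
A(S) = -18*S (A(S) = -18*(S + (-5 + 5)) = -18*(S + 0) = -18*S)
A(-6)/36 = -18*(-6)/36 = 108*(1/36) = 3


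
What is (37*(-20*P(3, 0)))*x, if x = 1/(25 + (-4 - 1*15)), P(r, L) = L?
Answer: 0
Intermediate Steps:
x = ⅙ (x = 1/(25 + (-4 - 15)) = 1/(25 - 19) = 1/6 = ⅙ ≈ 0.16667)
(37*(-20*P(3, 0)))*x = (37*(-20*0))*(⅙) = (37*0)*(⅙) = 0*(⅙) = 0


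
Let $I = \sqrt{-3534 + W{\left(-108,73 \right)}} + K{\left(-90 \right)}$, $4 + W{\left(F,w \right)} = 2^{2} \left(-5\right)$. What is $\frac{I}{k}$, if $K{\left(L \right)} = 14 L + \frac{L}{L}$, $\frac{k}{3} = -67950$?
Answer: $\frac{1259}{203850} - \frac{i \sqrt{3558}}{203850} \approx 0.0061761 - 0.00029261 i$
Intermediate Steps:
$k = -203850$ ($k = 3 \left(-67950\right) = -203850$)
$K{\left(L \right)} = 1 + 14 L$ ($K{\left(L \right)} = 14 L + 1 = 1 + 14 L$)
$W{\left(F,w \right)} = -24$ ($W{\left(F,w \right)} = -4 + 2^{2} \left(-5\right) = -4 + 4 \left(-5\right) = -4 - 20 = -24$)
$I = -1259 + i \sqrt{3558}$ ($I = \sqrt{-3534 - 24} + \left(1 + 14 \left(-90\right)\right) = \sqrt{-3558} + \left(1 - 1260\right) = i \sqrt{3558} - 1259 = -1259 + i \sqrt{3558} \approx -1259.0 + 59.649 i$)
$\frac{I}{k} = \frac{-1259 + i \sqrt{3558}}{-203850} = \left(-1259 + i \sqrt{3558}\right) \left(- \frac{1}{203850}\right) = \frac{1259}{203850} - \frac{i \sqrt{3558}}{203850}$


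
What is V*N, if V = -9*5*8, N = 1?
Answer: -360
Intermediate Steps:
V = -360 (V = -3*15*8 = -45*8 = -360)
V*N = -360*1 = -360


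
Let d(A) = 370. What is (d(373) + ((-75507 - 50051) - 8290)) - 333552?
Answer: -467030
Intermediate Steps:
(d(373) + ((-75507 - 50051) - 8290)) - 333552 = (370 + ((-75507 - 50051) - 8290)) - 333552 = (370 + (-125558 - 8290)) - 333552 = (370 - 133848) - 333552 = -133478 - 333552 = -467030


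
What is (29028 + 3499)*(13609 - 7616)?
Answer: 194934311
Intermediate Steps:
(29028 + 3499)*(13609 - 7616) = 32527*5993 = 194934311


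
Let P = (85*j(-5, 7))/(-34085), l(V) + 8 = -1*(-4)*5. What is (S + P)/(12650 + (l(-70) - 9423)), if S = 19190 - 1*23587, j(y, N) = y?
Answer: -1763192/1298839 ≈ -1.3575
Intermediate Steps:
l(V) = 12 (l(V) = -8 - 1*(-4)*5 = -8 + 4*5 = -8 + 20 = 12)
P = 5/401 (P = (85*(-5))/(-34085) = -425*(-1/34085) = 5/401 ≈ 0.012469)
S = -4397 (S = 19190 - 23587 = -4397)
(S + P)/(12650 + (l(-70) - 9423)) = (-4397 + 5/401)/(12650 + (12 - 9423)) = -1763192/(401*(12650 - 9411)) = -1763192/401/3239 = -1763192/401*1/3239 = -1763192/1298839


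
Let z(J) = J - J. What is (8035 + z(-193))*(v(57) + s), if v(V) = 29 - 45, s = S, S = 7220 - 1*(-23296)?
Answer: 245067500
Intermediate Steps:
S = 30516 (S = 7220 + 23296 = 30516)
s = 30516
v(V) = -16
z(J) = 0
(8035 + z(-193))*(v(57) + s) = (8035 + 0)*(-16 + 30516) = 8035*30500 = 245067500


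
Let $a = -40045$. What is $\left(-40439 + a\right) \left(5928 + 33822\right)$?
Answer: $-3199239000$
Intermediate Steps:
$\left(-40439 + a\right) \left(5928 + 33822\right) = \left(-40439 - 40045\right) \left(5928 + 33822\right) = \left(-80484\right) 39750 = -3199239000$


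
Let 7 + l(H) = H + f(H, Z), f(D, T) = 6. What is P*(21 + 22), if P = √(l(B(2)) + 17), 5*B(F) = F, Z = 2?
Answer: 43*√410/5 ≈ 174.14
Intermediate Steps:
B(F) = F/5
l(H) = -1 + H (l(H) = -7 + (H + 6) = -7 + (6 + H) = -1 + H)
P = √410/5 (P = √((-1 + (⅕)*2) + 17) = √((-1 + ⅖) + 17) = √(-⅗ + 17) = √(82/5) = √410/5 ≈ 4.0497)
P*(21 + 22) = (√410/5)*(21 + 22) = (√410/5)*43 = 43*√410/5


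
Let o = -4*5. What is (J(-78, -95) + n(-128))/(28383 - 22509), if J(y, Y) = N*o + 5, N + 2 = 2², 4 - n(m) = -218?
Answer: 17/534 ≈ 0.031835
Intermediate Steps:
n(m) = 222 (n(m) = 4 - 1*(-218) = 4 + 218 = 222)
o = -20
N = 2 (N = -2 + 2² = -2 + 4 = 2)
J(y, Y) = -35 (J(y, Y) = 2*(-20) + 5 = -40 + 5 = -35)
(J(-78, -95) + n(-128))/(28383 - 22509) = (-35 + 222)/(28383 - 22509) = 187/5874 = 187*(1/5874) = 17/534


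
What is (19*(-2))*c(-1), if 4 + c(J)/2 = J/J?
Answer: 228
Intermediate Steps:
c(J) = -6 (c(J) = -8 + 2*(J/J) = -8 + 2*1 = -8 + 2 = -6)
(19*(-2))*c(-1) = (19*(-2))*(-6) = -38*(-6) = 228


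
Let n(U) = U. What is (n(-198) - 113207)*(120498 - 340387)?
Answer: 24936512045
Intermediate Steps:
(n(-198) - 113207)*(120498 - 340387) = (-198 - 113207)*(120498 - 340387) = -113405*(-219889) = 24936512045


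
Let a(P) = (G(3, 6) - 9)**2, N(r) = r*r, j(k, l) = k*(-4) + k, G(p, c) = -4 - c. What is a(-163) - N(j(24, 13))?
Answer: -4823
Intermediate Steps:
j(k, l) = -3*k (j(k, l) = -4*k + k = -3*k)
N(r) = r**2
a(P) = 361 (a(P) = ((-4 - 1*6) - 9)**2 = ((-4 - 6) - 9)**2 = (-10 - 9)**2 = (-19)**2 = 361)
a(-163) - N(j(24, 13)) = 361 - (-3*24)**2 = 361 - 1*(-72)**2 = 361 - 1*5184 = 361 - 5184 = -4823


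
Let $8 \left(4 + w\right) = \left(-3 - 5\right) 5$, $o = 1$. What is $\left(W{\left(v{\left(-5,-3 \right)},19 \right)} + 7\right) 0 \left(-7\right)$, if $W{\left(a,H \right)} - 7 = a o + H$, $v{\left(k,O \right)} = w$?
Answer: $0$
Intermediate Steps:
$w = -9$ ($w = -4 + \frac{\left(-3 - 5\right) 5}{8} = -4 + \frac{\left(-8\right) 5}{8} = -4 + \frac{1}{8} \left(-40\right) = -4 - 5 = -9$)
$v{\left(k,O \right)} = -9$
$W{\left(a,H \right)} = 7 + H + a$ ($W{\left(a,H \right)} = 7 + \left(a 1 + H\right) = 7 + \left(a + H\right) = 7 + \left(H + a\right) = 7 + H + a$)
$\left(W{\left(v{\left(-5,-3 \right)},19 \right)} + 7\right) 0 \left(-7\right) = \left(\left(7 + 19 - 9\right) + 7\right) 0 \left(-7\right) = \left(17 + 7\right) 0 = 24 \cdot 0 = 0$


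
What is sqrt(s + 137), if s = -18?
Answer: sqrt(119) ≈ 10.909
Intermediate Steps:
sqrt(s + 137) = sqrt(-18 + 137) = sqrt(119)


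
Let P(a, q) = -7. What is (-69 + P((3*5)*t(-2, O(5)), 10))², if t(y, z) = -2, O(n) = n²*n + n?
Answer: 5776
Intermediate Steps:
O(n) = n + n³ (O(n) = n³ + n = n + n³)
(-69 + P((3*5)*t(-2, O(5)), 10))² = (-69 - 7)² = (-76)² = 5776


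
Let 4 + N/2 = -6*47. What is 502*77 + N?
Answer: 38082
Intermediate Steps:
N = -572 (N = -8 + 2*(-6*47) = -8 + 2*(-282) = -8 - 564 = -572)
502*77 + N = 502*77 - 572 = 38654 - 572 = 38082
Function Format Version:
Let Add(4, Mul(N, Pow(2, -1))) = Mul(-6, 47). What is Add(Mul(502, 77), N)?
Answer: 38082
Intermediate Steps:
N = -572 (N = Add(-8, Mul(2, Mul(-6, 47))) = Add(-8, Mul(2, -282)) = Add(-8, -564) = -572)
Add(Mul(502, 77), N) = Add(Mul(502, 77), -572) = Add(38654, -572) = 38082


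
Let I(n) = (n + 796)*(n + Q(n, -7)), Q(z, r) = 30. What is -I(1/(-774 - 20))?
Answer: -15054155837/630436 ≈ -23879.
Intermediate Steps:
I(n) = (30 + n)*(796 + n) (I(n) = (n + 796)*(n + 30) = (796 + n)*(30 + n) = (30 + n)*(796 + n))
-I(1/(-774 - 20)) = -(23880 + (1/(-774 - 20))² + 826/(-774 - 20)) = -(23880 + (1/(-794))² + 826/(-794)) = -(23880 + (-1/794)² + 826*(-1/794)) = -(23880 + 1/630436 - 413/397) = -1*15054155837/630436 = -15054155837/630436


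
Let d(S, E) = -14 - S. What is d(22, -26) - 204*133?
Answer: -27168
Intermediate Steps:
d(22, -26) - 204*133 = (-14 - 1*22) - 204*133 = (-14 - 22) - 27132 = -36 - 27132 = -27168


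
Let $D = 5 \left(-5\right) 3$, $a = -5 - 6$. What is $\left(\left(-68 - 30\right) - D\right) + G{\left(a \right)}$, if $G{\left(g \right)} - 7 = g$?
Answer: $-27$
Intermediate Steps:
$a = -11$ ($a = -5 - 6 = -11$)
$D = -75$ ($D = \left(-25\right) 3 = -75$)
$G{\left(g \right)} = 7 + g$
$\left(\left(-68 - 30\right) - D\right) + G{\left(a \right)} = \left(\left(-68 - 30\right) - -75\right) + \left(7 - 11\right) = \left(-98 + 75\right) - 4 = -23 - 4 = -27$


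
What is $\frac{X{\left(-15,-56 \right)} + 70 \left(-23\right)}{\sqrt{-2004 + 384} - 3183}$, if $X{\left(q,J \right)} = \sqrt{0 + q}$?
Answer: $\frac{1610 - i \sqrt{15}}{3183 - 18 i \sqrt{5}} \approx 0.50575 + 0.0051784 i$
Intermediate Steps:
$X{\left(q,J \right)} = \sqrt{q}$
$\frac{X{\left(-15,-56 \right)} + 70 \left(-23\right)}{\sqrt{-2004 + 384} - 3183} = \frac{\sqrt{-15} + 70 \left(-23\right)}{\sqrt{-2004 + 384} - 3183} = \frac{i \sqrt{15} - 1610}{\sqrt{-1620} - 3183} = \frac{-1610 + i \sqrt{15}}{18 i \sqrt{5} - 3183} = \frac{-1610 + i \sqrt{15}}{-3183 + 18 i \sqrt{5}}$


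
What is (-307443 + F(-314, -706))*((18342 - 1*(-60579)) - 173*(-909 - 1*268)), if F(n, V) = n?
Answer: -86954278294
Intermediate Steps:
(-307443 + F(-314, -706))*((18342 - 1*(-60579)) - 173*(-909 - 1*268)) = (-307443 - 314)*((18342 - 1*(-60579)) - 173*(-909 - 1*268)) = -307757*((18342 + 60579) - 173*(-909 - 268)) = -307757*(78921 - 173*(-1177)) = -307757*(78921 + 203621) = -307757*282542 = -86954278294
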